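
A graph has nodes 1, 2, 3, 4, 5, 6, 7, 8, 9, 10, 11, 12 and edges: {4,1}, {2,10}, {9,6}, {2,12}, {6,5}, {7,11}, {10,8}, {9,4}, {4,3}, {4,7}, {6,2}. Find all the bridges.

1-4, 10-2, 10-8, 11-7, 12-2, 2-6, 3-4, 4-7, 4-9, 5-6, 6-9

removing 2–12 disconnects 2 from 12; removing 11–7 disconnects 11 from 7; removing 3–4 disconnects 3 from 4; removing 2–6 disconnects 2 from 6 — these are bridges.
In total 11 edges are bridges.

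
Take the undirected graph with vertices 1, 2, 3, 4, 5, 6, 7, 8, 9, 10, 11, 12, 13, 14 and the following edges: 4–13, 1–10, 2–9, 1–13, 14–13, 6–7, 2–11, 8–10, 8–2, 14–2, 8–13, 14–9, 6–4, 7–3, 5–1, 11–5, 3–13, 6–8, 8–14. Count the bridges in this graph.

The edges on the cycle 14-2-11-5-1-13-14 are not bridges since each lies on that cycle.
Every edge lies on some cycle, so there are no bridges.

0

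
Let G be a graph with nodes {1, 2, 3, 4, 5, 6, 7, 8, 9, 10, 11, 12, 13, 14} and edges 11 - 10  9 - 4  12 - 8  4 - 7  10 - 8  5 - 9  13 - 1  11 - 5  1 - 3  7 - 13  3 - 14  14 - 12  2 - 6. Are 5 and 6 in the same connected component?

No

The component containing 5 is {1, 3, 4, 5, 7, 8, 9, 10, 11, 12, 13, 14}, and 6 is not in it.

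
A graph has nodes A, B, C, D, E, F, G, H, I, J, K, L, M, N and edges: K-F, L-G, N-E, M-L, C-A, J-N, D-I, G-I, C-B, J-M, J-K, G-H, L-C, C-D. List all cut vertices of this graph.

C, G, J, K, L, M, N

Removing C increases the component count from 1 to 3, so C is a cut vertex.
Removing G increases the component count from 1 to 2, so G is a cut vertex.
Removing J increases the component count from 1 to 3, so J is a cut vertex.
Likewise K, L, M, N are cut vertices.
By contrast removing I leaves 1 component; it is not a cut vertex. No other vertex is a cut vertex either.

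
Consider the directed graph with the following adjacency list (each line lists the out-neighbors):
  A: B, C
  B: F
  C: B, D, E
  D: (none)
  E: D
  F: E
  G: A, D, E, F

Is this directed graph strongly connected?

There is no directed path from E to F, so the graph is not strongly connected.

No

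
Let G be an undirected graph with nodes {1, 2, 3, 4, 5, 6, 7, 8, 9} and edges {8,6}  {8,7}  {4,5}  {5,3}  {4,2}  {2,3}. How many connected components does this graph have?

4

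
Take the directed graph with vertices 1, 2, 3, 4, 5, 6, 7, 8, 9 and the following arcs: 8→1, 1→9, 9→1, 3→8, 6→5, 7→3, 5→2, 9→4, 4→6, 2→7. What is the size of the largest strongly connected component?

{1, 2, 3, 4, 5, 6, 7, 8, 9} are all mutually reachable — one SCC of size 9.
The largest has 9 vertices.

9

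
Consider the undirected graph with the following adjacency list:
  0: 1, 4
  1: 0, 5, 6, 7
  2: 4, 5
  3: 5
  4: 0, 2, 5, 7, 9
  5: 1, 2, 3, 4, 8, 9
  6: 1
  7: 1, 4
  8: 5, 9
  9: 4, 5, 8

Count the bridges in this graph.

The edges on the cycle 5-8-9-5 are not bridges since each lies on that cycle.
But removing 5-3 disconnects 5 from 3; removing 6-1 disconnects 6 from 1 — these are bridges.
That makes 2 bridges.

2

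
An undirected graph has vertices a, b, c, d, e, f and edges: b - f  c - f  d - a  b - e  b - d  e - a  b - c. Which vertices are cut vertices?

b

Removing b increases the component count from 1 to 2, so b is a cut vertex.
By contrast removing f leaves 1 component; it is not a cut vertex. No other vertex is a cut vertex either.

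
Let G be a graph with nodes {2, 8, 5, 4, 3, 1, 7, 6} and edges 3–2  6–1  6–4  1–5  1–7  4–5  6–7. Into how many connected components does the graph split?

3

8 is isolated — a component by itself.
Starting from 2 we can reach 2, 3. That is one component of size 2.
Starting from 1 we can reach 1, 4, 5, 6, 7. That is one component of size 5.
Total: 3 components.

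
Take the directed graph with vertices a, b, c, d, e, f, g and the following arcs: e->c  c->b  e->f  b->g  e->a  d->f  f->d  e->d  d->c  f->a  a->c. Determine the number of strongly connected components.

{d, f} are all mutually reachable — one SCC of size 2.
{c} is an SCC by itself.
{b} is an SCC by itself.
{g} is an SCC by itself.
{e} is an SCC by itself.
(and 1 more singleton SCC)
That gives 6 strongly connected components.

6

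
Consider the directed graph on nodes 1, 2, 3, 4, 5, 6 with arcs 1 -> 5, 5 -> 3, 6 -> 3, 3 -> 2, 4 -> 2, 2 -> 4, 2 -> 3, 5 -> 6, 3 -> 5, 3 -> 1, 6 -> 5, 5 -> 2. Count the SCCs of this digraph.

{1, 2, 3, 4, 5, 6} are all mutually reachable — one SCC of size 6.
That gives 1 strongly connected component.

1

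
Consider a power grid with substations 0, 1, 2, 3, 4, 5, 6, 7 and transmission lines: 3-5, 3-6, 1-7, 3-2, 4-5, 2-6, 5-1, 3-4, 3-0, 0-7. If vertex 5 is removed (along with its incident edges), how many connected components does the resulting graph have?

With 5 gone, the remaining components are: {0, 1, 2, 3, 4, 6, 7}.
That is 1 component.

1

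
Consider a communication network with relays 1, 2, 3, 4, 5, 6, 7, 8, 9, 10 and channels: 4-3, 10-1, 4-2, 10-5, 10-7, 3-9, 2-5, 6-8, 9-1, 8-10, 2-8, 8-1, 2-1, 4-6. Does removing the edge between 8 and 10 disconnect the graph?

After removing 8-10, the path 8-1-10 still connects them, so the edge is not a bridge.

No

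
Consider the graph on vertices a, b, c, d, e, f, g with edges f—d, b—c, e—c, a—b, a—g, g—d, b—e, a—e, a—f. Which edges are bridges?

The edges on the cycle a-g-d-f-a are not bridges since each lies on that cycle.
Every edge lies on some cycle, so there are no bridges.

none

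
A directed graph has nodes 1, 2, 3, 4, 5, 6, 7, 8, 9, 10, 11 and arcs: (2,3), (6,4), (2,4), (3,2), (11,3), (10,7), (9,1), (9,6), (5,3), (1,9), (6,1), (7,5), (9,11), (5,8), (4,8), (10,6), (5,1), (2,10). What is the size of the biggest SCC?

9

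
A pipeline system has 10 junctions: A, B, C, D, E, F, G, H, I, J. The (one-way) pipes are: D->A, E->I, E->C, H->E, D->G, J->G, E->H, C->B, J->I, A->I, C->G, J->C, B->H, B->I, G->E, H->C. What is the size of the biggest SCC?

5

{B, C, E, G, H} are all mutually reachable — one SCC of size 5.
{J} is an SCC by itself.
{I} is an SCC by itself.
{A} is an SCC by itself.
{D} is an SCC by itself.
(and 1 more singleton SCC)
The largest has 5 vertices.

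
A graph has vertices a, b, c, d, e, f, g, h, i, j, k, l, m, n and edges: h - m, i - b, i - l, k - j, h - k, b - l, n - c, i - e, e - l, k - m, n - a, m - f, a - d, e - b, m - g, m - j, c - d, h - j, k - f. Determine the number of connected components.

Starting from a we can reach a, c, d, n. That is one component of size 4.
Starting from b we can reach b, e, i, l. That is one component of size 4.
Starting from f we can reach f, g, h, j, k, m. That is one component of size 6.
Total: 3 components.

3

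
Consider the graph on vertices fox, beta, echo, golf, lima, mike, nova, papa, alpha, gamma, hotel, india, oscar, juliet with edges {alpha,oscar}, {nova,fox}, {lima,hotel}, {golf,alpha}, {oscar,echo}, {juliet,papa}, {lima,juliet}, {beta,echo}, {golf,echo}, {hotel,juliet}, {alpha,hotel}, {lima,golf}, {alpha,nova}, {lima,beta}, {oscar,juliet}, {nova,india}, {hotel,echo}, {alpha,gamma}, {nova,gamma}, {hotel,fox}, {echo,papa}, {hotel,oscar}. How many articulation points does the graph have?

1

Removing nova increases the component count from 2 to 3, so nova is a cut vertex.
By contrast removing alpha leaves 2 components; it is not a cut vertex. No other vertex is a cut vertex either.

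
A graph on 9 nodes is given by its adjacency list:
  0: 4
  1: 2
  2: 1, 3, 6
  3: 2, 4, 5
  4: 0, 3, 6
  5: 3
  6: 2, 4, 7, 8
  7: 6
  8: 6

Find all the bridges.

0-4, 1-2, 3-5, 6-7, 6-8

The edges on the cycle 4-3-2-6-4 are not bridges since each lies on that cycle.
But removing 6-8 disconnects 6 from 8; removing 1-2 disconnects 1 from 2; removing 3-5 disconnects 3 from 5; removing 6-7 disconnects 6 from 7 — these are bridges.
In total 5 edges are bridges.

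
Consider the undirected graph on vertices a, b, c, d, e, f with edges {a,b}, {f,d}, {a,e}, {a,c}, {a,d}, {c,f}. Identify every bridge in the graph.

a-b, a-e

The edges on the cycle a-c-f-d-a are not bridges since each lies on that cycle.
But removing a-b disconnects a from b; removing a-e disconnects a from e — these are bridges.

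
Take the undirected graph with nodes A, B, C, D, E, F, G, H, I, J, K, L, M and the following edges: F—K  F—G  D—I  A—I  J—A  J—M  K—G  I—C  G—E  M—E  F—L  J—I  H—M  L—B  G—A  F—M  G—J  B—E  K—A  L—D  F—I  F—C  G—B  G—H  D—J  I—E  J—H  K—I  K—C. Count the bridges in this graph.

0

The edges on the cycle F-K-C-F are not bridges since each lies on that cycle.
Every edge lies on some cycle, so there are no bridges.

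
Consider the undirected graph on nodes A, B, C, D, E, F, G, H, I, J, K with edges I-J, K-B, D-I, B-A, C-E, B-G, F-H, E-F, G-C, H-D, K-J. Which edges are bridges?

A-B

The edges on the cycle K-B-G-C-E-F-H-D-I-J-K are not bridges since each lies on that cycle.
But removing B-A disconnects B from A — this is a bridge.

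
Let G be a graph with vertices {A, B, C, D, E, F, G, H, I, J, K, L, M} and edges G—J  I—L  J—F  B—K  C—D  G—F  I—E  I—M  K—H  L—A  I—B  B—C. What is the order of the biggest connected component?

10

Starting from F we can reach F, G, J. That is one component of size 3.
Starting from A we can reach A, B, C, D, E, H, I, K, L, M. That is one component of size 10.
The largest has 10 vertices.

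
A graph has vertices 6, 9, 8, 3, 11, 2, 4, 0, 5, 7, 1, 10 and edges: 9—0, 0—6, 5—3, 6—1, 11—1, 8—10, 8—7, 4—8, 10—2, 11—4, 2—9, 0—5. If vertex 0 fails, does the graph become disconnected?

Yes

Deleting 0 raises the number of components from 1 to 2, so 0 is a cut vertex.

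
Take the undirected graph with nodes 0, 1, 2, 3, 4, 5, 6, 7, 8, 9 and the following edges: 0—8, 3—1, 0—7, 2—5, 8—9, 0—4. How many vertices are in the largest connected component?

6 is isolated — a component by itself.
Starting from 2 we can reach 2, 5. That is one component of size 2.
Starting from 1 we can reach 1, 3. That is one component of size 2.
Starting from 0 we can reach 0, 4, 7, 8, 9. That is one component of size 5.
The largest has 5 vertices.

5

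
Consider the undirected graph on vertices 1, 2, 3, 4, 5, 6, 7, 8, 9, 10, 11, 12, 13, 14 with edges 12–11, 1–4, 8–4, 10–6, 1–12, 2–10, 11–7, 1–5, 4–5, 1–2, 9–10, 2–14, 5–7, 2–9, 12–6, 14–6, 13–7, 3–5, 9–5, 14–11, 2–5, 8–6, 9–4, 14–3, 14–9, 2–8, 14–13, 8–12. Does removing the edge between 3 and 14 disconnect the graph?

After removing 3–14, the path 3-5-2-14 still connects them, so the edge is not a bridge.

No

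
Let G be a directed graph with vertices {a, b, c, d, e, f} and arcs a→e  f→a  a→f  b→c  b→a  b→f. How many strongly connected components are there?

5

{a, f} are all mutually reachable — one SCC of size 2.
{b} is an SCC by itself.
{c} is an SCC by itself.
{d} is an SCC by itself.
{e} is an SCC by itself.
That gives 5 strongly connected components.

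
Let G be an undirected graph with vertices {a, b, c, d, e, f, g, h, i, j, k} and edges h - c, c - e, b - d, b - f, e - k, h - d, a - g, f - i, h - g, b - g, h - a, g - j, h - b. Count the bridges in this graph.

The edges on the cycle h-b-d-h are not bridges since each lies on that cycle.
But removing c - h disconnects c from h; removing e - c disconnects e from c; removing e - k disconnects e from k; removing g - j disconnects g from j — these are bridges.
In total 6 edges are bridges.

6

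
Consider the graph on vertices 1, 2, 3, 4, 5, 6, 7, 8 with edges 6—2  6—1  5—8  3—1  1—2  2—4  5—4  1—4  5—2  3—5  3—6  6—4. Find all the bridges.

5-8

The edges on the cycle 6-1-2-6 are not bridges since each lies on that cycle.
But removing 5—8 disconnects 5 from 8 — this is a bridge.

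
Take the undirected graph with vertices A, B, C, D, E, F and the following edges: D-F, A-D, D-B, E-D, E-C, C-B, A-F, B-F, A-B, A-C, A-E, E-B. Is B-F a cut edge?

No

After removing B-F, the path B-A-F still connects them, so the edge is not a bridge.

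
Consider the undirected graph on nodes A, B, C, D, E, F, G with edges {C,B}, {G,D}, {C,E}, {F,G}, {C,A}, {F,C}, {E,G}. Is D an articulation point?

No

Deleting D leaves 1 component (was 1), so D is not a cut vertex.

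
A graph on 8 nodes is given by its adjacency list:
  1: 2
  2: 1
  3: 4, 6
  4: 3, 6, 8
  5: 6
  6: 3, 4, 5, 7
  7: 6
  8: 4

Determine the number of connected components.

Starting from 1 we can reach 1, 2. That is one component of size 2.
Starting from 3 we can reach 3, 4, 5, 6, 7, 8. That is one component of size 6.
Total: 2 components.

2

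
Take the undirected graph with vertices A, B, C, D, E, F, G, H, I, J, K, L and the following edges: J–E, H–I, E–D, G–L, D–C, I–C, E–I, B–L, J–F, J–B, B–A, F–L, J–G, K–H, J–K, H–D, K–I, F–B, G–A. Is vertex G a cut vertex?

Deleting G leaves 1 component (was 1) (its neighbors A, J, L remain connected to each other), so G is not a cut vertex.

No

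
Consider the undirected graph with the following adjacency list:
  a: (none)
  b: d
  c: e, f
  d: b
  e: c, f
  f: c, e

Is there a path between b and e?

The component containing b is {b, d}, and e is not in it.

No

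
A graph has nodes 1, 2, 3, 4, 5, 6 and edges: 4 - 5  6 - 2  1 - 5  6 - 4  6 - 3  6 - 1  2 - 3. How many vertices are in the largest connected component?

6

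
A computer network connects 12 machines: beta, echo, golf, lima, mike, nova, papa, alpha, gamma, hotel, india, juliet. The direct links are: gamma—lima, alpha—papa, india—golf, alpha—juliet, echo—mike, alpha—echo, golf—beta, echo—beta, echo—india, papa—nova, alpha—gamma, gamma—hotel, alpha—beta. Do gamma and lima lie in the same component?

From gamma we can reach beta, echo, golf, lima, mike, nova, papa, alpha, gamma, hotel, india, juliet, which includes lima.

Yes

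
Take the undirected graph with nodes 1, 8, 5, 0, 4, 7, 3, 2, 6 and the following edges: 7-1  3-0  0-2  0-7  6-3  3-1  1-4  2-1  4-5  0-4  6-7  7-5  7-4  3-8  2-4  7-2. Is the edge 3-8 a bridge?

Yes

Removing 3-8 leaves no path between 3 and 8: the component count goes from 1 to 2. So it is a bridge.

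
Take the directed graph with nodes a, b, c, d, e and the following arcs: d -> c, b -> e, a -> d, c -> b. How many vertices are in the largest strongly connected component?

1

{d} is an SCC by itself.
{c} is an SCC by itself.
{e} is an SCC by itself.
{b} is an SCC by itself.
{a} is an SCC by itself.
The largest has 1 vertex.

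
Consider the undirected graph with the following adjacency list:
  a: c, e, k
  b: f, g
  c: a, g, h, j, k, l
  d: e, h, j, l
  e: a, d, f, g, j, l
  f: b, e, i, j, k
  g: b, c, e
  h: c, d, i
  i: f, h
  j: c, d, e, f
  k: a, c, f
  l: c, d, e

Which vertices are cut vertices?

none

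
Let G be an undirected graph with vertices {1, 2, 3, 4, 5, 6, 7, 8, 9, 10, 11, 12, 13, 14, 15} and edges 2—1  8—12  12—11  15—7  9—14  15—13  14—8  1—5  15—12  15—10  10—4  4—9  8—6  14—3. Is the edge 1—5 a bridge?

Yes

Removing 1—5 leaves no path between 1 and 5: the component count goes from 2 to 3. So it is a bridge.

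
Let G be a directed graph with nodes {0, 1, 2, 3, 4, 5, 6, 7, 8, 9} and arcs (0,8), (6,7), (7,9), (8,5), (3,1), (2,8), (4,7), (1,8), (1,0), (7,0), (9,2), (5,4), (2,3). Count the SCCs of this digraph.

2

{0, 1, 2, 3, 4, 5, 7, 8, 9} are all mutually reachable — one SCC of size 9.
{6} is an SCC by itself.
That gives 2 strongly connected components.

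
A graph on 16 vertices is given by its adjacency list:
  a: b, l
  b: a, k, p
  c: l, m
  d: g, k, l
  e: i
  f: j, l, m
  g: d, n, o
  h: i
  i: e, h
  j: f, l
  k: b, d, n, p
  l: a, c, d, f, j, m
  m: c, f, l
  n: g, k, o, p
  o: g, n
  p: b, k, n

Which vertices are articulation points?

i, l

Removing i increases the component count from 2 to 3, so i is a cut vertex.
Removing l increases the component count from 2 to 3, so l is a cut vertex.
By contrast removing p leaves 2 components; it is not a cut vertex. No other vertex is a cut vertex either.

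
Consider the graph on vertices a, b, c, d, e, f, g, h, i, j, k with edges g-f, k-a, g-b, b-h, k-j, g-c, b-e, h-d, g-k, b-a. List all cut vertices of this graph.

Removing b increases the component count from 2 to 4, so b is a cut vertex.
Removing g increases the component count from 2 to 4, so g is a cut vertex.
Removing h increases the component count from 2 to 3, so h is a cut vertex.
Likewise k is a cut vertex.
By contrast removing e leaves 2 components; it is not a cut vertex. No other vertex is a cut vertex either.

b, g, h, k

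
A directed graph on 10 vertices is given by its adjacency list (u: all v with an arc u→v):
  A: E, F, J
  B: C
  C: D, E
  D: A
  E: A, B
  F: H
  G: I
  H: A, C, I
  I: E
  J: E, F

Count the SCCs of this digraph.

{A, B, C, D, E, F, H, I, J} are all mutually reachable — one SCC of size 9.
{G} is an SCC by itself.
That gives 2 strongly connected components.

2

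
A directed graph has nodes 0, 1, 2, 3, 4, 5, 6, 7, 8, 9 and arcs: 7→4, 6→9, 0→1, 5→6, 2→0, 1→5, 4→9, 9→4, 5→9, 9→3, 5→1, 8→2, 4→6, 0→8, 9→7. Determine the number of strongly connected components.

4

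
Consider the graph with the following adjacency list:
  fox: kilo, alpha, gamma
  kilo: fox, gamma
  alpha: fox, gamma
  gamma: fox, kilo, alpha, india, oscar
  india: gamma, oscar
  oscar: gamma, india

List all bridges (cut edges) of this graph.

none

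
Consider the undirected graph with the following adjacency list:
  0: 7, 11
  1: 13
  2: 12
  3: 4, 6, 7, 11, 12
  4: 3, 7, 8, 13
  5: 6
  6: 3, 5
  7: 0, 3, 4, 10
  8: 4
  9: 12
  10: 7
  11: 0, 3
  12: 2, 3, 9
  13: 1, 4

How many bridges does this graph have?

The edges on the cycle 3-7-0-11-3 are not bridges since each lies on that cycle.
But removing 6-3 disconnects 6 from 3; removing 4-8 disconnects 4 from 8; removing 1-13 disconnects 1 from 13; removing 6-5 disconnects 6 from 5 — these are bridges.
In total 9 edges are bridges.

9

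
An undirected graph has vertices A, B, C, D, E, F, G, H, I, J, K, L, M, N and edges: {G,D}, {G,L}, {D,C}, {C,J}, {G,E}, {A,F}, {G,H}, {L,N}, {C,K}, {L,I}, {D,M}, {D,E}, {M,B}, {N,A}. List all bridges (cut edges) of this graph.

A-F, A-N, B-M, C-D, C-J, C-K, D-M, G-H, G-L, I-L, L-N

The edges on the cycle G-D-E-G are not bridges since each lies on that cycle.
But removing C—J disconnects C from J; removing N—A disconnects N from A; removing D—M disconnects D from M; removing F—A disconnects F from A — these are bridges.
In total 11 edges are bridges.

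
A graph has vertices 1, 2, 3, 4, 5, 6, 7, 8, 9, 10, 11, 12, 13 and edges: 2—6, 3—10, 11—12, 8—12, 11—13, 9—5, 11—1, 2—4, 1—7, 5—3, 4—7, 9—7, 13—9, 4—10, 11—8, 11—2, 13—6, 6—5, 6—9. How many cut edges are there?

0

The edges on the cycle 11-8-12-11 are not bridges since each lies on that cycle.
Every edge lies on some cycle, so there are no bridges.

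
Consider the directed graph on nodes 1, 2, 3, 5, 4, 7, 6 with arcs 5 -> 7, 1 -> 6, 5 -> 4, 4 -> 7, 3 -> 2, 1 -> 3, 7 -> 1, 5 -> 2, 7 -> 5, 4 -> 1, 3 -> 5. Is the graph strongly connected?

No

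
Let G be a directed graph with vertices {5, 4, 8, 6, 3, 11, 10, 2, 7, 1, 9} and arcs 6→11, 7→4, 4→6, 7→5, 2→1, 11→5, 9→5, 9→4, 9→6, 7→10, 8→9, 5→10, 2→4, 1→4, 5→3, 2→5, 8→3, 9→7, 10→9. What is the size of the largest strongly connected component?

{4, 5, 6, 7, 9, 10, 11} are all mutually reachable — one SCC of size 7.
{3} is an SCC by itself.
{1} is an SCC by itself.
{8} is an SCC by itself.
{2} is an SCC by itself.
The largest has 7 vertices.

7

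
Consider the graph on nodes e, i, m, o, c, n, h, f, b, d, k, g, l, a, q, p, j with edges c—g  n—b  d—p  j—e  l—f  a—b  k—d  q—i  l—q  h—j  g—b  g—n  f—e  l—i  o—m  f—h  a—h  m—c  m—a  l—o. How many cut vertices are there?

2

Removing d increases the component count from 2 to 3, so d is a cut vertex.
Removing l increases the component count from 2 to 3, so l is a cut vertex.
By contrast removing g leaves 2 components; it is not a cut vertex. No other vertex is a cut vertex either.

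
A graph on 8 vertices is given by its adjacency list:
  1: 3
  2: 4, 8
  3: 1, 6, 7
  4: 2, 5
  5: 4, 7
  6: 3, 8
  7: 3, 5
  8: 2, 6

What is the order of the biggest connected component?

8

Starting from 1 we can reach 1, 2, 3, 4, 5, 6, 7, 8. That is one component of size 8.
The largest has 8 vertices.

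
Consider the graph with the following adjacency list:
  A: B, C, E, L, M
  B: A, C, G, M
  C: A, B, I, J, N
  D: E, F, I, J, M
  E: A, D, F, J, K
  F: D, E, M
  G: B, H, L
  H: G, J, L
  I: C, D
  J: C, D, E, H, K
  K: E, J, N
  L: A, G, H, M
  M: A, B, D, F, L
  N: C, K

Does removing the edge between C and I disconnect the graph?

After removing C-I, the path C-J-D-I still connects them, so the edge is not a bridge.

No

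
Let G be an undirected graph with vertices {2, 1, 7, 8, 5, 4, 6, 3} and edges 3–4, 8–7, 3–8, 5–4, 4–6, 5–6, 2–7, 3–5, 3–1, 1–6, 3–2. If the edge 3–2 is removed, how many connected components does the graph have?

1

3 and 2 are still connected via 3-8-7-2, so the component count stays at 1.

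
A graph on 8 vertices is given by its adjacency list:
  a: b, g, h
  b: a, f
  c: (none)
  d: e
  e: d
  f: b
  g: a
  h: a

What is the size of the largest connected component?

c is isolated — a component by itself.
Starting from d we can reach d, e. That is one component of size 2.
Starting from a we can reach a, b, f, g, h. That is one component of size 5.
The largest has 5 vertices.

5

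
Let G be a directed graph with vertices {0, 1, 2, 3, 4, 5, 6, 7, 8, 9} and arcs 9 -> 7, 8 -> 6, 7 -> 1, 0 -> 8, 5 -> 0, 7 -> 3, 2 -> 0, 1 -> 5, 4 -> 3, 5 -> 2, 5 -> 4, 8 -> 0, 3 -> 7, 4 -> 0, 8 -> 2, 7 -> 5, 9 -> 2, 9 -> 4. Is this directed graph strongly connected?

No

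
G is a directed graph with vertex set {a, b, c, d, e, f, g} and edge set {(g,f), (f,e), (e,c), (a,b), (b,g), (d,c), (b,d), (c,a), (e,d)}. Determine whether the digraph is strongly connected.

From e we can reach every vertex (a, b, c, d, e, f, g), and every vertex can reach e (a, b, c, d, e, f, g). So the whole graph is one strongly connected component.

Yes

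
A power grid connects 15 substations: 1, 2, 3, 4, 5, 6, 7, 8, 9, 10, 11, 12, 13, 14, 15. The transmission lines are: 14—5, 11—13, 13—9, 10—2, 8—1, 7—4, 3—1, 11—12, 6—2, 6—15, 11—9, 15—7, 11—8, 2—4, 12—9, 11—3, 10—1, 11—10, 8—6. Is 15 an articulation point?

Deleting 15 leaves 2 components (was 2), so 15 is not a cut vertex.

No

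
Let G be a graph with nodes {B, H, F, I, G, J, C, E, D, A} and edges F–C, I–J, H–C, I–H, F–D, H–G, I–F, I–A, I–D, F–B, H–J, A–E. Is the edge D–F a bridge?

No

After removing D–F, the path D-I-F still connects them, so the edge is not a bridge.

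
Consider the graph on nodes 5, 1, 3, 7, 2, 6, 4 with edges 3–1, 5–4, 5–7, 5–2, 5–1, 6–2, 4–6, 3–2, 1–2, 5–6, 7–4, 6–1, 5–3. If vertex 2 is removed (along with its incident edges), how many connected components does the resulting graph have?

1

With 2 gone, the remaining components are: {1, 3, 4, 5, 6, 7}.
That is 1 component.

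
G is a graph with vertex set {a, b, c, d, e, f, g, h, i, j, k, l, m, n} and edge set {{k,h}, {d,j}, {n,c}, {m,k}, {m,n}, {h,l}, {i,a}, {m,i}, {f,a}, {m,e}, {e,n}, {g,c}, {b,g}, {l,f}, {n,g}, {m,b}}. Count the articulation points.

1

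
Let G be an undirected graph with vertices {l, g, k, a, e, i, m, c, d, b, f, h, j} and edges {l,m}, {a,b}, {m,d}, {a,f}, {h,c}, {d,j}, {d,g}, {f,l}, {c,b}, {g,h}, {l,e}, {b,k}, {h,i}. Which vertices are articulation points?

Removing b increases the component count from 1 to 2, so b is a cut vertex.
Removing d increases the component count from 1 to 2, so d is a cut vertex.
Removing h increases the component count from 1 to 2, so h is a cut vertex.
Likewise l is a cut vertex.
By contrast removing f leaves 1 component; it is not a cut vertex. No other vertex is a cut vertex either.

b, d, h, l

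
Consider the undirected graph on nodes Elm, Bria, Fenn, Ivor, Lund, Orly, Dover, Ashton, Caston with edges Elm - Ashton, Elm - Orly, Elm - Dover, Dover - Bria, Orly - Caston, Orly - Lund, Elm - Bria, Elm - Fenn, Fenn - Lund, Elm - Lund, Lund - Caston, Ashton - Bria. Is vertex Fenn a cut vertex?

Deleting Fenn leaves 2 components (was 2), so Fenn is not a cut vertex.

No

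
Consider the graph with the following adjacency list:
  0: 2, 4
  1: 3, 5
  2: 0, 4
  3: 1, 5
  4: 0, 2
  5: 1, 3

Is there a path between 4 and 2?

From 4 we can reach 0, 2, 4, which includes 2.

Yes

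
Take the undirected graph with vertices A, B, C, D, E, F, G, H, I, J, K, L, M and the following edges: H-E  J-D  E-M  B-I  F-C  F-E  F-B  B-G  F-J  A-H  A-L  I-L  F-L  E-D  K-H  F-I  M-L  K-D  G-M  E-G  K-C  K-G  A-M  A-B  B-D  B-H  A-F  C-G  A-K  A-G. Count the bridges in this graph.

The edges on the cycle A-K-H-A are not bridges since each lies on that cycle.
Every edge lies on some cycle, so there are no bridges.

0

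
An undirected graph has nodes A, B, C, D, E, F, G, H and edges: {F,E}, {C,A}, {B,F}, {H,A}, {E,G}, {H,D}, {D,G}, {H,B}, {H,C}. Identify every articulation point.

H

Removing H increases the component count from 1 to 2, so H is a cut vertex.
By contrast removing G leaves 1 component; it is not a cut vertex. No other vertex is a cut vertex either.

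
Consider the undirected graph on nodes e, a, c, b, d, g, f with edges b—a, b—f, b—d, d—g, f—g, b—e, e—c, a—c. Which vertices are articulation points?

Removing b increases the component count from 1 to 2, so b is a cut vertex.
By contrast removing d leaves 1 component; it is not a cut vertex. No other vertex is a cut vertex either.

b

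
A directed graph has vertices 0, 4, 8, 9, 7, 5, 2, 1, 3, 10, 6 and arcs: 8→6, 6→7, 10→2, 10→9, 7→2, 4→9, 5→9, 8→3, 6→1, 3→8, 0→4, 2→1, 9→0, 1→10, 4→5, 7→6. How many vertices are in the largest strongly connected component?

{0, 4, 5, 9} are all mutually reachable — one SCC of size 4.
{1, 2, 10} are all mutually reachable — one SCC of size 3.
{3, 8} are all mutually reachable — one SCC of size 2.
{6, 7} are all mutually reachable — one SCC of size 2.
The largest has 4 vertices.

4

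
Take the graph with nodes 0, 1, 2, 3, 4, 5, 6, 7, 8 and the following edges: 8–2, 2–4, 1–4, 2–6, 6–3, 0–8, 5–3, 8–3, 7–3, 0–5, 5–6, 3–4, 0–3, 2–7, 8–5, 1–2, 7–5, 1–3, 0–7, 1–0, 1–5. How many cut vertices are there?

Removing 0, for instance, still leaves 1 component. No single vertex removal increases the component count — the graph has no articulation points.

0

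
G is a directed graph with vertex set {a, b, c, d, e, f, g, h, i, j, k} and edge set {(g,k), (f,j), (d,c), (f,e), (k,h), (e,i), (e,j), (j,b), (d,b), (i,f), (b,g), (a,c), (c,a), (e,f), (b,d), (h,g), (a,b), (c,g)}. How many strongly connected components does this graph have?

{a, b, c, d} are all mutually reachable — one SCC of size 4.
{e, f, i} are all mutually reachable — one SCC of size 3.
{g, h, k} are all mutually reachable — one SCC of size 3.
{j} is an SCC by itself.
That gives 4 strongly connected components.

4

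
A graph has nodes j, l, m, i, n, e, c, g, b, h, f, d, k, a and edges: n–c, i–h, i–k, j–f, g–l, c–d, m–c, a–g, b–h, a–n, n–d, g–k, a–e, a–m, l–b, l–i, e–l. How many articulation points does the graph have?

1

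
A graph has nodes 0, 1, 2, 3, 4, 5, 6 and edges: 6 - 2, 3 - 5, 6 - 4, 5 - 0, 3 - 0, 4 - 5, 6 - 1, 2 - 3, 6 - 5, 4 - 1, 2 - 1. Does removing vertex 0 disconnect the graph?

Deleting 0 leaves 1 component (was 1) (its neighbors 3, 5 remain connected to each other), so 0 is not a cut vertex.

No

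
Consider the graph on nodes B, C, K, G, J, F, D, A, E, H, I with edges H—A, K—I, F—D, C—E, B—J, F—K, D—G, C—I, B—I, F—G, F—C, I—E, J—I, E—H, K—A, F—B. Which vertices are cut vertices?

F

Removing F increases the component count from 1 to 2, so F is a cut vertex.
By contrast removing D leaves 1 component; it is not a cut vertex. No other vertex is a cut vertex either.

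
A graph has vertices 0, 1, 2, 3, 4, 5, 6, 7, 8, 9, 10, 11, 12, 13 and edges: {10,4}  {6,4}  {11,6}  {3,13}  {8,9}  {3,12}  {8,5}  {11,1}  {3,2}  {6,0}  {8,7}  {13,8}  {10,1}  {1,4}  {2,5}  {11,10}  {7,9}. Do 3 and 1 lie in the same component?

No

The component containing 3 is {2, 3, 5, 7, 8, 9, 12, 13}, and 1 is not in it.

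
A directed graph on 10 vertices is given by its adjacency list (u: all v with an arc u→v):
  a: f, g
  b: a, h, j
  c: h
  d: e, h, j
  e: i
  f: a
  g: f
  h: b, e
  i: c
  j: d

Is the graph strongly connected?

No

There is no directed path from f to d, so the graph is not strongly connected.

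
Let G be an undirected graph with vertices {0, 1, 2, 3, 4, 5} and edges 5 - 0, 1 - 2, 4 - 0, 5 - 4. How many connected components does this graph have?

3

3 is isolated — a component by itself.
Starting from 1 we can reach 1, 2. That is one component of size 2.
Starting from 0 we can reach 0, 4, 5. That is one component of size 3.
Total: 3 components.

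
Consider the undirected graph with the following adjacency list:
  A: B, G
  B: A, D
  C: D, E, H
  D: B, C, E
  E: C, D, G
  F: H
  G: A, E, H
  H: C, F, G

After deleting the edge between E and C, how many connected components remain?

E and C are still connected via E-D-C, so the component count stays at 1.

1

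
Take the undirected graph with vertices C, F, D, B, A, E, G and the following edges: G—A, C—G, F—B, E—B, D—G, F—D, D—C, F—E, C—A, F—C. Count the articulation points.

Removing F increases the component count from 1 to 2, so F is a cut vertex.
By contrast removing G leaves 1 component; it is not a cut vertex. No other vertex is a cut vertex either.

1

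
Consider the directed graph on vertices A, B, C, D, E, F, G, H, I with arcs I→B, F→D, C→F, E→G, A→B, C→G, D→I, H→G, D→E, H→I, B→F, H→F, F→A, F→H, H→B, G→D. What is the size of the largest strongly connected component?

{A, B, D, E, F, G, H, I} are all mutually reachable — one SCC of size 8.
{C} is an SCC by itself.
The largest has 8 vertices.

8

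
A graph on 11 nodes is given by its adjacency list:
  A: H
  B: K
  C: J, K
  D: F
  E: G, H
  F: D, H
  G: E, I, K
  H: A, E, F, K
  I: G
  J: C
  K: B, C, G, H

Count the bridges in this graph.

The edges on the cycle G-E-H-K-G are not bridges since each lies on that cycle.
But removing K-C disconnects K from C; removing F-H disconnects F from H; removing C-J disconnects C from J; removing K-B disconnects K from B — these are bridges.
In total 7 edges are bridges.

7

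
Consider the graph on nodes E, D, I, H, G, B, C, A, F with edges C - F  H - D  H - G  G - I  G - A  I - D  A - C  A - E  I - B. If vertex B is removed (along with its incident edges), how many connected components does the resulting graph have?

1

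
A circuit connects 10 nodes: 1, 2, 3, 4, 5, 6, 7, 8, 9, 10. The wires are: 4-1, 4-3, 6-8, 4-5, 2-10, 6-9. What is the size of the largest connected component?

7 is isolated — a component by itself.
Starting from 2 we can reach 2, 10. That is one component of size 2.
Starting from 6 we can reach 6, 8, 9. That is one component of size 3.
Starting from 1 we can reach 1, 3, 4, 5. That is one component of size 4.
The largest has 4 vertices.

4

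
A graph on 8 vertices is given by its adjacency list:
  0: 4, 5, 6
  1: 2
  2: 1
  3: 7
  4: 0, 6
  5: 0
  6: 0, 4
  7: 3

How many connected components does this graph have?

3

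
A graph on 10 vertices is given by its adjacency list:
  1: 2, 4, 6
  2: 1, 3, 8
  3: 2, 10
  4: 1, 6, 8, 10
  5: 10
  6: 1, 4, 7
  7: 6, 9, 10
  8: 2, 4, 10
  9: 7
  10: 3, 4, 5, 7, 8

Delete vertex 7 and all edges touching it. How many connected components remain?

2

With 7 gone, the remaining components are: {9}; {1, 2, 3, 4, 5, 6, 8, 10}.
That is 2 components.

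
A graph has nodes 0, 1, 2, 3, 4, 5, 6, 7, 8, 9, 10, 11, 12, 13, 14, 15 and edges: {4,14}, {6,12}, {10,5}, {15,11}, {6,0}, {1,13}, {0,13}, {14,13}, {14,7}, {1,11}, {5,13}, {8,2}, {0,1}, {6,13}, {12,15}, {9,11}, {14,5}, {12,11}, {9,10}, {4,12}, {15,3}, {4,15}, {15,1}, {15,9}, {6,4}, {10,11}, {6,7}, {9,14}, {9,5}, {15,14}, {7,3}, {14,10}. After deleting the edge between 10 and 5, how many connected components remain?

10 and 5 are still connected via 10-9-5, so the component count stays at 2.

2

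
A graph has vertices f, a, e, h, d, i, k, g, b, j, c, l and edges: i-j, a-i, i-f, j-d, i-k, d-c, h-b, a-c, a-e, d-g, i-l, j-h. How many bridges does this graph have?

The edges on the cycle a-i-j-d-c-a are not bridges since each lies on that cycle.
But removing i-f disconnects i from f; removing i-l disconnects i from l; removing b-h disconnects b from h; removing d-g disconnects d from g — these are bridges.
In total 7 edges are bridges.

7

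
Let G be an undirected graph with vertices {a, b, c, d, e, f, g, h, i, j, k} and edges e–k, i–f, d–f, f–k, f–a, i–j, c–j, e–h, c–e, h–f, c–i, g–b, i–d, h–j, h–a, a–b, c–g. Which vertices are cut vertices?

Removing h, for instance, still leaves 1 component. No single vertex removal increases the component count — the graph has no articulation points.

none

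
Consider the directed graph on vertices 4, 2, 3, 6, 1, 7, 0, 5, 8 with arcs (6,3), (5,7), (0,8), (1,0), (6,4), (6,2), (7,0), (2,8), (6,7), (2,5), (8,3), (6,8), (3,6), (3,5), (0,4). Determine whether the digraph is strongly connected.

No

There is no directed path from 4 to 1, so the graph is not strongly connected.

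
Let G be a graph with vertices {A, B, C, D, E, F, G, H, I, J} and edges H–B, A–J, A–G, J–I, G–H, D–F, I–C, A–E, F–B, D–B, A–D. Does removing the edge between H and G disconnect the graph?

No

After removing H–G, the path H-B-D-A-G still connects them, so the edge is not a bridge.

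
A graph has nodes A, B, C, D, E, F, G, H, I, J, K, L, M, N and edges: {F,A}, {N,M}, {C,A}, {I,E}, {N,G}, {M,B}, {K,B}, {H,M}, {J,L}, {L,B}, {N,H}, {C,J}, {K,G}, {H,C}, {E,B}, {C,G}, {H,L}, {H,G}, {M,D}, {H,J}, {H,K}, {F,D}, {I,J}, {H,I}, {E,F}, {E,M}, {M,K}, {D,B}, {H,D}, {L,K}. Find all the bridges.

none

The edges on the cycle H-I-E-F-A-C-H are not bridges since each lies on that cycle.
Every edge lies on some cycle, so there are no bridges.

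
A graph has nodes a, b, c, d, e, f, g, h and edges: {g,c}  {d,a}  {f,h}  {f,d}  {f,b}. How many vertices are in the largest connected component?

5

e is isolated — a component by itself.
Starting from c we can reach c, g. That is one component of size 2.
Starting from a we can reach a, b, d, f, h. That is one component of size 5.
The largest has 5 vertices.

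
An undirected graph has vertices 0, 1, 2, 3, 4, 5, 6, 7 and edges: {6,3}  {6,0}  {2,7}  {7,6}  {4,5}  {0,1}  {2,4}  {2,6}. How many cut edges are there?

5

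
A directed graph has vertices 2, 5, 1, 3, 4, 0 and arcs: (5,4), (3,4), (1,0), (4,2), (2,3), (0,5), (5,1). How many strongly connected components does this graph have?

2

{0, 1, 5} are all mutually reachable — one SCC of size 3.
{2, 3, 4} are all mutually reachable — one SCC of size 3.
That gives 2 strongly connected components.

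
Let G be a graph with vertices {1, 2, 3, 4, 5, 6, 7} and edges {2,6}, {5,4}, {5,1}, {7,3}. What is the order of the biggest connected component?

3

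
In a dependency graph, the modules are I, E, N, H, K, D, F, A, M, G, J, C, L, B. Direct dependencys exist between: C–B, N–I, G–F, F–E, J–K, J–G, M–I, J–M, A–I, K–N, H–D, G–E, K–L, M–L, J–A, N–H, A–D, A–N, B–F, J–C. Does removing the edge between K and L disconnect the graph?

No

After removing K–L, the path K-J-M-L still connects them, so the edge is not a bridge.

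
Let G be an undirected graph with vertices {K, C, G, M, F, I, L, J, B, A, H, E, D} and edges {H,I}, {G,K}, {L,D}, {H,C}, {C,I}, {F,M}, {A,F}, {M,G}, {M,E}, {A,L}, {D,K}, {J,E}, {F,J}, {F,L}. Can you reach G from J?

From J we can reach A, D, E, F, G, J, K, L, M, which includes G.

Yes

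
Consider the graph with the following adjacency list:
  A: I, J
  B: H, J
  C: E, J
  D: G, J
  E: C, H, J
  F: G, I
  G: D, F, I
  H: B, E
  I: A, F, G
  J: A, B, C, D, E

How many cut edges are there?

0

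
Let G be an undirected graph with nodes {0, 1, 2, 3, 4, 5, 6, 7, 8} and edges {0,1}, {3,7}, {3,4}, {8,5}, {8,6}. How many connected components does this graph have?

4

2 is isolated — a component by itself.
Starting from 0 we can reach 0, 1. That is one component of size 2.
Starting from 5 we can reach 5, 6, 8. That is one component of size 3.
Starting from 3 we can reach 3, 4, 7. That is one component of size 3.
Total: 4 components.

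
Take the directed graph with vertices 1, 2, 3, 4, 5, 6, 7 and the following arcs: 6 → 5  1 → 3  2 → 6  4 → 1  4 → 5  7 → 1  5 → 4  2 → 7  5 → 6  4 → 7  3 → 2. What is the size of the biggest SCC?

{1, 2, 3, 4, 5, 6, 7} are all mutually reachable — one SCC of size 7.
The largest has 7 vertices.

7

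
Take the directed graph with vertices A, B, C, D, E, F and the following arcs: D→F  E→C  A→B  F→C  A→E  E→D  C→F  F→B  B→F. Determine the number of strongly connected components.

{B, C, F} are all mutually reachable — one SCC of size 3.
{A} is an SCC by itself.
{D} is an SCC by itself.
{E} is an SCC by itself.
That gives 4 strongly connected components.

4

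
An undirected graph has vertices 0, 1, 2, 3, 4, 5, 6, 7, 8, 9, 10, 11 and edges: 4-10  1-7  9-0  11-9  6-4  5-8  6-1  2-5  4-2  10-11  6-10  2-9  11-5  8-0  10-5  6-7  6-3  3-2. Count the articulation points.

1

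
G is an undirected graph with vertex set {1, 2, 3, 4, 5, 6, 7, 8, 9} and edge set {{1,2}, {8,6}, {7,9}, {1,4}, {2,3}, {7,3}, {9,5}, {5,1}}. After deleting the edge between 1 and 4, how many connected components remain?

Before removal there are 2 components.
1-4 is a bridge — removing it separates 1's side from 4's side.
After removal: 3 components.

3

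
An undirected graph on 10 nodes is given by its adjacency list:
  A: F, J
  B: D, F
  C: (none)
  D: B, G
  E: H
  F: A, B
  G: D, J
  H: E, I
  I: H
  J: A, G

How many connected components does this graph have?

3

C is isolated — a component by itself.
Starting from E we can reach E, H, I. That is one component of size 3.
Starting from A we can reach A, B, D, F, G, J. That is one component of size 6.
Total: 3 components.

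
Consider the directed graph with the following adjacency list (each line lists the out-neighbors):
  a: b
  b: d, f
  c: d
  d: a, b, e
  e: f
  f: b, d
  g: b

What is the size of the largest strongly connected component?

{a, b, d, e, f} are all mutually reachable — one SCC of size 5.
{c} is an SCC by itself.
{g} is an SCC by itself.
The largest has 5 vertices.

5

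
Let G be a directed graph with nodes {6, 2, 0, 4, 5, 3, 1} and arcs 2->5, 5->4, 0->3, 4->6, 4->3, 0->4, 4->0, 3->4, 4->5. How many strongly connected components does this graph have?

4

{0, 3, 4, 5} are all mutually reachable — one SCC of size 4.
{2} is an SCC by itself.
{6} is an SCC by itself.
{1} is an SCC by itself.
That gives 4 strongly connected components.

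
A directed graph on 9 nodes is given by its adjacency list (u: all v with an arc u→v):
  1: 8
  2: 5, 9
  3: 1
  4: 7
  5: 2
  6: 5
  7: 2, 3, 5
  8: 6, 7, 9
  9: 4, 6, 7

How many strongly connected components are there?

{1, 2, 3, 4, 5, 6, 7, 8, 9} are all mutually reachable — one SCC of size 9.
That gives 1 strongly connected component.

1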